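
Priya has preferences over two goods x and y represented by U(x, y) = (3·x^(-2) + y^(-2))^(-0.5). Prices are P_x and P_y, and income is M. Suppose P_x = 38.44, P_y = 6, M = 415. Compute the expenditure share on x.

share on x = 0.8326

With the ratio pinned down, the budget gives x* = M/(P_x + P_y·(y/x)) and y* = (y/x)·x*.
Numerically y/x = 1.287766, so x* = 415/(38.44 + 6·1.287766) = 8.9892 and y* = 1.287766·8.9892 = 11.576.
Expenditure on x: 38.44·8.9892 = 345.5442; share = 0.8326.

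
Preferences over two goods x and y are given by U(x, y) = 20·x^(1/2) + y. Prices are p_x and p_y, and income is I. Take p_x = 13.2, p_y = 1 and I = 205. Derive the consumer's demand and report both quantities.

x* = 0.5739, y* = 197.4242

Solve: √x = 10·p_y/p_x, so x*(p_x,p_y) = (10·p_y/p_x)², and y* = (I − p_x·x*)/p_y.
Plugging in: x* = (10·1/13.2)² = 0.5739, y* = 197.4242.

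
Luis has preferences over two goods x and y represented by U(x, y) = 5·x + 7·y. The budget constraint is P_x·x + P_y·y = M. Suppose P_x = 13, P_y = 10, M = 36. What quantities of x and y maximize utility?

x* = 0, y* = 3.6

Linear utility — the consumer picks whichever good has higher MU/price: 5/13 = 0.3846 vs 7/10 = 0.7.
y gives more utility per dollar, so spend all income on y: y* = M/P_y, x* = 0.
Numerically: x* = 0, y* = 3.6.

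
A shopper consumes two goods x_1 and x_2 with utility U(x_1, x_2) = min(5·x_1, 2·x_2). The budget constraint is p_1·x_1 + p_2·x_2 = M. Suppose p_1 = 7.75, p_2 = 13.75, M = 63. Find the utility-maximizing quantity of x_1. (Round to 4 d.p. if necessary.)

Here 2·7.75 + 5·13.75 = 84.25, giving x_1* = 1.4955.

x_1* = 1.4955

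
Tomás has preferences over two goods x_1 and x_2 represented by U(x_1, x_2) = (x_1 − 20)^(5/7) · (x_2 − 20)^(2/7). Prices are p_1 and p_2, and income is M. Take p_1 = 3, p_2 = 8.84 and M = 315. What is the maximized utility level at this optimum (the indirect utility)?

Discretionary income = 315 − 20·3 − 20·8.84 = 78.2; x_1* = 20 + 5/7·78.2/3 = 38.619; x_2* = 20 + 2/7·78.2/8.84 = 22.5275.
Utility at the optimum: U(38.619, 22.5275) = 10.5236.

V = 10.5236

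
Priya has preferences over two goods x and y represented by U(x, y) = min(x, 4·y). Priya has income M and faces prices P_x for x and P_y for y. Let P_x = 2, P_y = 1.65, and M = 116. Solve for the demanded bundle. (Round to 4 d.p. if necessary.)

With perfect complements, no substitution: consume in ratio x:y = 4:1.
Budget: P_x·x + P_y·(1/4)·x = M, so (4·P_x + P_y)·x = 4·M.
Demand: x*(P_x,P_y,M) = 4·M/(4·P_x + P_y), y* = M/(4·P_x + P_y).
Here 4·2 + 1.65 = 9.65, giving x* = 48.0829 and y* = 12.0207.

x* = 48.0829, y* = 12.0207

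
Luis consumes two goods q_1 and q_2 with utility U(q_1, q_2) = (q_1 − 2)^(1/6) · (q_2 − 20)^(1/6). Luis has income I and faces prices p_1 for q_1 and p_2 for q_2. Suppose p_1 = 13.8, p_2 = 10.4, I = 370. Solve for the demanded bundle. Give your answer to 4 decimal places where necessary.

Let q_1' = q_1−2, q_2' = q_2−20. MRS = q_2'/q_1' = p_1/p_2.
After buying the subsistence bundle (2, 20), a share 0.5 of the remaining income goes to q_1: q_1* = 2 + 0.5·(I − 2p_1 − 20p_2)/p_1.
Discretionary income = 370 − 2·13.8 − 20·10.4 = 134.4; q_1* = 2 + 0.5·134.4/13.8 = 6.8696; q_2* = 20 + 0.5·134.4/10.4 = 26.4615.

q_1* = 6.8696, q_2* = 26.4615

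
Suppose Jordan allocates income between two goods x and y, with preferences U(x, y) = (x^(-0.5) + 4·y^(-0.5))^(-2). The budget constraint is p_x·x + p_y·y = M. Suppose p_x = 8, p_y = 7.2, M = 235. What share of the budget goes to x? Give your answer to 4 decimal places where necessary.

share on x = 0.2913

MRS = MU_x/MU_y = (1/4)·(y/x)^(1.5). Set equal to p_x/p_y.
Hence y/x = (4·p_x/p_y)^(1/(1.5)), i.e. raised to the 2/3 power.
With the ratio pinned down, the budget gives x* = M/(p_x + p_y·(y/x)) and y* = (y/x)·x*.
Numerically y/x = 2.703201, so x* = 235/(8 + 7.2·2.703201) = 8.557 and y* = 2.703201·8.557 = 23.1312.
Expenditure on x: 8·8.557 = 68.4556; share = 0.2913.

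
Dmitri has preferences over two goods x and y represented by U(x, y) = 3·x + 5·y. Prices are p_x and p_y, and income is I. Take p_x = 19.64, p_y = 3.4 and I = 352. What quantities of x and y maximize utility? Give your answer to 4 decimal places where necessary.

Linear utility — the consumer picks whichever good has higher MU/price: 3/19.64 = 0.1527 vs 5/3.4 = 1.4706.
y gives more utility per dollar, so spend all income on y: y* = I/p_y, x* = 0.
Numerically: x* = 0, y* = 103.5294.

x* = 0, y* = 103.5294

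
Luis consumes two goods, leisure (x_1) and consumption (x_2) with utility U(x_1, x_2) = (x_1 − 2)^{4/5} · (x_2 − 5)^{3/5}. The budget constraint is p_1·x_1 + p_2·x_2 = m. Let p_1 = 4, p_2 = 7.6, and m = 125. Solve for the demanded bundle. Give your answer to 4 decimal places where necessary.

x_1* = 13.2857, x_2* = 9.4549

MRS = (4/3)·(x_2−5)/(x_1−2). Tangency with p_1/p_2 gives x_2−5 = (3/4)·(p_1/p_2)·(x_1−2).
After buying the subsistence bundle (2, 5), a share 4/7 of the remaining income goes to x_1: x_1* = 2 + 4/7·(m − 2p_1 − 5p_2)/p_1.
Discretionary income = 125 − 2·4 − 5·7.6 = 79; x_1* = 2 + 4/7·79/4 = 13.2857; x_2* = 5 + 3/7·79/7.6 = 9.4549.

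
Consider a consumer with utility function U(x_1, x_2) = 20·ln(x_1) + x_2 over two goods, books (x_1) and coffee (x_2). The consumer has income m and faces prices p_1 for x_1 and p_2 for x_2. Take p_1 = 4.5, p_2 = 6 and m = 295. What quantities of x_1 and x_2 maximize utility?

x_1* = 26.6667, x_2* = 29.1667

MU_x_1 = 20/x_1, MU_x_2 = 1. Tangency: 20/x_1 = p_1/p_2.
So x_1*(p_1,p_2) = 20·p_2/p_1, independent of income; and x_2* = (m − 20·p_2)/p_2.
At the given prices: x_1* = 20·6/4.5 = 26.6667, and x_2* = 29.1667.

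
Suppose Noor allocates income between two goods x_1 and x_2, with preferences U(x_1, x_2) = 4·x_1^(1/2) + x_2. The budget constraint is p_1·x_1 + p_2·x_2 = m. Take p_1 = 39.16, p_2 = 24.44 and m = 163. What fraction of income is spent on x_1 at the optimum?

share on x_1 = 0.3743

Set MRS = p_1/p_2: 2·x_1^(−1/2) = p_1/p_2.
Solve: √x_1 = 2·p_2/p_1, so x_1*(p_1,p_2) = (2·p_2/p_1)², and x_2* = (m − p_1·x_1*)/p_2.
Plugging in: x_1* = (2·24.44/39.16)² = 1.558, x_2* = 4.173.
Expenditure on x_1: 39.16·1.558 = 61.0126; share = 0.3743.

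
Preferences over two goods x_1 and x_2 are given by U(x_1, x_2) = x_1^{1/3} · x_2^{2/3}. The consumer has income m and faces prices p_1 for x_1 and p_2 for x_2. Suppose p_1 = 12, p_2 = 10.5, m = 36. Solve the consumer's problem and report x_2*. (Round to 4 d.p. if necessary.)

x_2* = 2.2857

Demand: x_1*(p_1,p_2,m) = 1/3·m/p_1 and x_2* = 2/3·m/p_2.
At p_1=12, p_2=10.5, m=36: x_2* = 2/3·36/10.5 = 2.2857.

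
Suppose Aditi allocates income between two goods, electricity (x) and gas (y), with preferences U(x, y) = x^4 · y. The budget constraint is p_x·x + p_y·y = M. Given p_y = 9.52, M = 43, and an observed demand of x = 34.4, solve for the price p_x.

Tangency: MRS = 4·y/x = p_x/p_y.
Rearranging, p_y·y = (1/4)·p_x·x. Substituting into the budget gives p_x·x·(1 + (1/4)) = M.
Demand: x*(p_x,p_y,M) = 0.8·M/p_x and y* = 0.2·M/p_y.
Set x* = 34.4 in the demand function and solve for p_x: p_x = 1.

p_x = 1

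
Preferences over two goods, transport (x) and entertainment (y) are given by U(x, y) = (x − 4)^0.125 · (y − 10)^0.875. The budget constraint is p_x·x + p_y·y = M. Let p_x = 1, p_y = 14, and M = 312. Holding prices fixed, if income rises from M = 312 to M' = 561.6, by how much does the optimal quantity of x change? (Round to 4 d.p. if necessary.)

MRS = (1/7)·(y−10)/(x−4). Tangency with p_x/p_y gives y−10 = 7·(p_x/p_y)·(x−4).
After buying the subsistence bundle (4, 10), a share 0.125 of the remaining income goes to x: x* = 4 + 0.125·(M − 4p_x − 10p_y)/p_x.
Discretionary income = 312 − 4·1 − 10·14 = 168; x* = 4 + 0.125·168/1 = 25.
At M' = 561.6: x* = 56.2. Change: 56.2 − 25 = 31.2.

Δx* = 31.2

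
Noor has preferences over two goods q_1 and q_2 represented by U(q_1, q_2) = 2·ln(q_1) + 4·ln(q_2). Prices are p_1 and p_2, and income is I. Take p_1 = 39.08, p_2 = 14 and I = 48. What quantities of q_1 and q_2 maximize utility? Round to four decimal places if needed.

q_1* = 0.4094, q_2* = 2.2857

At p_1=39.08, p_2=14, I=48: q_1* = 1/3·48/39.08 = 0.4094, q_2* = 2.2857.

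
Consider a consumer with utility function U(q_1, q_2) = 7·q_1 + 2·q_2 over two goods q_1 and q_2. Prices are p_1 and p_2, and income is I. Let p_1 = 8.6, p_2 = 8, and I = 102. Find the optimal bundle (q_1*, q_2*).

q_1* = 11.8605, q_2* = 0

Linear utility — the consumer picks whichever good has higher MU/price: 7/8.6 = 0.814 vs 2/8 = 0.25.
q_1 gives more utility per dollar, so spend all income on q_1: q_1* = I/p_1, q_2* = 0.
Numerically: q_1* = 11.8605, q_2* = 0.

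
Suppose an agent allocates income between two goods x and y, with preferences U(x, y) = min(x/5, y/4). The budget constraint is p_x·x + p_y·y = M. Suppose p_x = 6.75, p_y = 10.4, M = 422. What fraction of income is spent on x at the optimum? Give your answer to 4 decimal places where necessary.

share on x = 0.4479

With perfect complements, no substitution: consume in ratio x:y = 5:4.
Budget: p_x·x + p_y·(4/5)·x = M, so (5·p_x + 4·p_y)·x = 5·M.
Demand: x*(p_x,p_y,M) = 5·M/(5·p_x + 4·p_y), y* = 4·M/(5·p_x + 4·p_y).
Here 5·6.75 + 4·10.4 = 75.35, giving x* = 28.0027 and y* = 22.4021.
Expenditure on x: 6.75·28.0027 = 189.0179; share = 0.4479.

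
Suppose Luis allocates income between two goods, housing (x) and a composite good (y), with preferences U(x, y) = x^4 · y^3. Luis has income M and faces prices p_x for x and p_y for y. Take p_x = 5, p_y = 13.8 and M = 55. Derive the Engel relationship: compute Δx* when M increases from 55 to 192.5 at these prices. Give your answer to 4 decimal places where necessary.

MU_x/MU_y = (4·y)/(3·x); tangency sets this equal to p_x/p_y.
So 4·p_y·y = 3·p_x·x; combined with the budget, a share 4/7 of income goes to x.
Demand: x*(p_x,p_y,M) = 4/7·M/p_x and y* = 3/7·M/p_y.
At p_x=5, p_y=13.8, M=55: x* = 4/7·55/5 = 6.2857.
At M' = 192.5: x* = 22. Change: 22 − 6.2857 = 15.7143.

Δx* = 15.7143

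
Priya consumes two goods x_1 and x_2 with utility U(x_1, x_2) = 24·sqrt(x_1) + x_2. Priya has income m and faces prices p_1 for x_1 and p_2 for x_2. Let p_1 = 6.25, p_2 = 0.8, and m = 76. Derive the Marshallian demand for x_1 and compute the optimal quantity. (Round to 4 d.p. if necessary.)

x_1* = 2.3593

Utility is quasi-linear in x_2; the FOC for x_1 is 12/√x_1 = p_1/p_2.
Solve: √x_1 = 12·p_2/p_1, so x_1*(p_1,p_2) = (12·p_2/p_1)², and x_2* = (m − p_1·x_1*)/p_2.
Plugging in: x_1* = (12·0.8/6.25)² = 2.3593.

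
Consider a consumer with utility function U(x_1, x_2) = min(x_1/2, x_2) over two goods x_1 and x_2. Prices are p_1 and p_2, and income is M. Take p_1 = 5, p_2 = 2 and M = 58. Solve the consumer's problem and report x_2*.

x_2* = 4.8333

With perfect complements, no substitution: consume in ratio x_1:x_2 = 2:1.
Budget: p_1·x_1 + p_2·(1/2)·x_1 = M, so (2·p_1 + p_2)·x_1 = 2·M.
Demand: x_1*(p_1,p_2,M) = 2·M/(2·p_1 + p_2), x_2* = M/(2·p_1 + p_2).
Here 2·5 + 2 = 12, giving x_2* = 4.8333.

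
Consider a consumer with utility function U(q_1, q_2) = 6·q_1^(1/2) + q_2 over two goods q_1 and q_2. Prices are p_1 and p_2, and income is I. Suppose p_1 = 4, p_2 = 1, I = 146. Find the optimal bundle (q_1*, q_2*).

q_1* = 0.5625, q_2* = 143.75

Set MRS = p_1/p_2: 3·q_1^(−1/2) = p_1/p_2.
Solve: √q_1 = 3·p_2/p_1, so q_1*(p_1,p_2) = (3·p_2/p_1)², and q_2* = (I − p_1·q_1*)/p_2.
Plugging in: q_1* = (3·1/4)² = 0.5625, q_2* = 143.75.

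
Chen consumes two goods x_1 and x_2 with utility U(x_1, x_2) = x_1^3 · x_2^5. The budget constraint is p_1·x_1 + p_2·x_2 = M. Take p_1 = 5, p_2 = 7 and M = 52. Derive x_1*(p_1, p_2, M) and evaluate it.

Tangency: MRS = (3/5)·x_2/x_1 = p_1/p_2.
Rearranging, p_2·x_2 = (5/3)·p_1·x_1. Substituting into the budget gives p_1·x_1·(1 + (5/3)) = M.
Demand: x_1*(p_1,p_2,M) = 0.375·M/p_1 and x_2* = 0.625·M/p_2.
At p_1=5, p_2=7, M=52: x_1* = 0.375·52/5 = 3.9.

x_1* = 3.9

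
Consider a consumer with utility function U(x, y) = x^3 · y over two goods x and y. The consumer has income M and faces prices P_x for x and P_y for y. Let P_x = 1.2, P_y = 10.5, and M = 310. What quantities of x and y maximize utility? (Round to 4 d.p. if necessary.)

x* = 193.75, y* = 7.381

Tangency: MRS = 3·y/x = P_x/P_y.
Rearranging, P_y·y = (1/3)·P_x·x. Substituting into the budget gives P_x·x·(1 + (1/3)) = M.
Demand: x*(P_x,P_y,M) = 0.75·M/P_x and y* = 0.25·M/P_y.
At P_x=1.2, P_y=10.5, M=310: x* = 0.75·310/1.2 = 193.75, y* = 7.381.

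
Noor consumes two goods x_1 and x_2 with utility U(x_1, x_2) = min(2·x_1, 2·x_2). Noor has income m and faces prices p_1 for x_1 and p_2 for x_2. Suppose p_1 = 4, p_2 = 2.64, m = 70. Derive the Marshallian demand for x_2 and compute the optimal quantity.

With perfect complements, no substitution: consume in ratio x_1:x_2 = 2:2.
Budget: p_1·x_1 + p_2·x_1 = m, so (2·p_1 + 2·p_2)·x_1 = 2·m.
Demand: x_1*(p_1,p_2,m) = 2·m/(2·p_1 + 2·p_2), x_2* = 2·m/(2·p_1 + 2·p_2).
Here 2·4 + 2·2.64 = 13.28, giving x_2* = 10.5422.

x_2* = 10.5422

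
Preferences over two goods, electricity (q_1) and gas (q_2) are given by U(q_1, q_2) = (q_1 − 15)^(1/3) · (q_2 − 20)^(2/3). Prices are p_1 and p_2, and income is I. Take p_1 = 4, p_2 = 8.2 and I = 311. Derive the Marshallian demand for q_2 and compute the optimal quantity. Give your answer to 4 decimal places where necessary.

q_2* = 27.0732

MRS = (1/2)·(q_2−20)/(q_1−15). Tangency with p_1/p_2 gives q_2−20 = 2·(p_1/p_2)·(q_1−15).
Substituting into the budget: q_1* = 15 + 1/3·(I − 15·p_1 − 20·p_2)/p_1, and q_2* = 20 + 2/3·(…)/p_2.
Discretionary income = 311 − 15·4 − 20·8.2 = 87; q_2* = 20 + 2/3·87/8.2 = 27.0732.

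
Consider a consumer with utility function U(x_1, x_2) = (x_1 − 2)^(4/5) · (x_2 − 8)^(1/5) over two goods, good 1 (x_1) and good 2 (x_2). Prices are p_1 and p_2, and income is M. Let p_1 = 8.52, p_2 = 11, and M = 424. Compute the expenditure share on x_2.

Let x_1' = x_1−2, x_2' = x_2−8. MRS = 4·x_2'/x_1' = p_1/p_2.
Substituting into the budget: x_1* = 2 + 0.8·(M − 2·p_1 − 8·p_2)/p_1, and x_2* = 8 + 0.2·(…)/p_2.
Discretionary income = 424 − 2·8.52 − 8·11 = 318.96; x_1* = 2 + 0.8·318.96/8.52 = 31.9493; x_2* = 8 + 0.2·318.96/11 = 13.7993.
Expenditure on x_2: 11·13.7993 = 151.792; share = 0.358.

share on x_2 = 0.358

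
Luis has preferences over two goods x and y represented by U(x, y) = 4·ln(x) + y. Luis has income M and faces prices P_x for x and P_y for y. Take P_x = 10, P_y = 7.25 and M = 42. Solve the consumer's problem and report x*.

Set MRS = P_x/P_y: (4/x)/1 = P_x/P_y.
So x*(P_x,P_y) = 4·P_y/P_x, independent of income; and y* = (M − 4·P_y)/P_y.
At the given prices: x* = 4·7.25/10 = 2.9.

x* = 2.9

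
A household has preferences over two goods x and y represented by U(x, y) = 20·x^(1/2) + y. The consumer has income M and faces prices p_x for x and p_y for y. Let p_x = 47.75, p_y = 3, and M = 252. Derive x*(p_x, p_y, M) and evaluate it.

Set MRS = p_x/p_y: 10·x^(−1/2) = p_x/p_y.
Solve: √x = 10·p_y/p_x, so x*(p_x,p_y) = (10·p_y/p_x)², and y* = (M − p_x·x*)/p_y.
Plugging in: x* = (10·3/47.75)² = 0.3947.

x* = 0.3947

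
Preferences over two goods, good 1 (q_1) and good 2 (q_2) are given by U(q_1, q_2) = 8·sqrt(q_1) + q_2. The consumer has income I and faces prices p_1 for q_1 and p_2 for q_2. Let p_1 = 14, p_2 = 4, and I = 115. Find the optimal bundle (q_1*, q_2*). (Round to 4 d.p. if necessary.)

q_1* = 1.3061, q_2* = 24.1786

MU_q_1 = 4/√q_1, MU_q_2 = 1. Tangency: 4/√q_1 = p_1/p_2.
Solve: √q_1 = 4·p_2/p_1, so q_1*(p_1,p_2) = (4·p_2/p_1)², and q_2* = (I − p_1·q_1*)/p_2.
Plugging in: q_1* = (4·4/14)² = 1.3061, q_2* = 24.1786.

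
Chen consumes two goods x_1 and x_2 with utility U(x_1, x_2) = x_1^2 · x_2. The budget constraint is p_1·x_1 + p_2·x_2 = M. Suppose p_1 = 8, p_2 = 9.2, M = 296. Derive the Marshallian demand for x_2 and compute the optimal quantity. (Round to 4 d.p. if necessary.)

x_2* = 10.7246

Demand: x_1*(p_1,p_2,M) = 2/3·M/p_1 and x_2* = 1/3·M/p_2.
At p_1=8, p_2=9.2, M=296: x_2* = 1/3·296/9.2 = 10.7246.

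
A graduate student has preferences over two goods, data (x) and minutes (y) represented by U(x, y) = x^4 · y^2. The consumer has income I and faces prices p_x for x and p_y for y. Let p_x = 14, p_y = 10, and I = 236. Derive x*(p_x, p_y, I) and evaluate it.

Tangency: MRS = 2·y/x = p_x/p_y.
So 4·p_y·y = 2·p_x·x; combined with the budget, a share 2/3 of income goes to x.
Demand: x*(p_x,p_y,I) = 2/3·I/p_x and y* = 1/3·I/p_y.
At p_x=14, p_y=10, I=236: x* = 2/3·236/14 = 11.2381.

x* = 11.2381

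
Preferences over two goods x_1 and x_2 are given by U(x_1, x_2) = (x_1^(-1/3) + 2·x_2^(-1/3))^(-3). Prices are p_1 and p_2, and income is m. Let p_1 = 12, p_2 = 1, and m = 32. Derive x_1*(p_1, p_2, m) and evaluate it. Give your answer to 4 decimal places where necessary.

x_1* = 1.4009

MRS = MU_x_1/MU_x_2 = (1/2)·(x_2/x_1)^(4/3). Set equal to p_1/p_2.
Hence x_2/x_1 = (2·p_1/p_2)^(1/(4/3)), i.e. raised to the 0.75 power.
With the ratio pinned down, the budget gives x_1* = m/(p_1 + p_2·(x_2/x_1)) and x_2* = (x_2/x_1)·x_1*.
Numerically x_2/x_1 = 10.843224, so x_1* = 32/(12 + 1·10.843224) = 1.4009.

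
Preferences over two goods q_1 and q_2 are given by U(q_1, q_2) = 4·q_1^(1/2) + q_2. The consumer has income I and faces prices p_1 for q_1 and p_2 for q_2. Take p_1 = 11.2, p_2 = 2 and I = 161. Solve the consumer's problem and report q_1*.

Set MRS = p_1/p_2: 2·q_1^(−1/2) = p_1/p_2.
Solve: √q_1 = 2·p_2/p_1, so q_1*(p_1,p_2) = (2·p_2/p_1)², and q_2* = (I − p_1·q_1*)/p_2.
Plugging in: q_1* = (2·2/11.2)² = 0.1276.

q_1* = 0.1276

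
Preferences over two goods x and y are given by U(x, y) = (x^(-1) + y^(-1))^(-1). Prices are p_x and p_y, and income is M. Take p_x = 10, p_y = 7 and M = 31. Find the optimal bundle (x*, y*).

MRS = MU_x/MU_y = (y/x)^(2). Set equal to p_x/p_y.
Hence y/x = (p_x/p_y)^(1/(2)), i.e. raised to the 0.5 power.
Substitute y = (y/x)·x into the budget: x* = M/(p_x + p_y·(y/x)).
Numerically y/x = 1.195229, so x* = 31/(10 + 7·1.195229) = 1.6878 and y* = 1.195229·1.6878 = 2.0174.

x* = 1.6878, y* = 2.0174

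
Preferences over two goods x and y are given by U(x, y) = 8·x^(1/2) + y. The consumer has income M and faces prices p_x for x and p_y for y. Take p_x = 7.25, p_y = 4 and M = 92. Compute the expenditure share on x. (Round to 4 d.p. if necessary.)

share on x = 0.3838

Set MRS = p_x/p_y: 4·x^(−1/2) = p_x/p_y.
Solve: √x = 4·p_y/p_x, so x*(p_x,p_y) = (4·p_y/p_x)², and y* = (M − p_x·x*)/p_y.
Plugging in: x* = (4·4/7.25)² = 4.8704, y* = 14.1724.
Expenditure on x: 7.25·4.8704 = 35.3103; share = 0.3838.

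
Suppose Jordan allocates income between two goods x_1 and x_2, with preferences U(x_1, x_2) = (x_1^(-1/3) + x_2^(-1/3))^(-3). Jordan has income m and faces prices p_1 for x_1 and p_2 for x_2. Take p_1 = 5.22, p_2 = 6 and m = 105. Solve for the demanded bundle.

MRS = MU_x_1/MU_x_2 = (x_2/x_1)^(4/3). Set equal to p_1/p_2.
Solve for the ratio: x_2/x_1 = [p_1/p_2]^(0.75).
Substitute x_2 = (x_2/x_1)·x_1 into the budget: x_1* = m/(p_1 + p_2·(x_2/x_1)).
Numerically x_2/x_1 = 0.900823, so x_1* = 105/(5.22 + 6·0.900823) = 9.8824 and x_2* = 0.900823·9.8824 = 8.9023.

x_1* = 9.8824, x_2* = 8.9023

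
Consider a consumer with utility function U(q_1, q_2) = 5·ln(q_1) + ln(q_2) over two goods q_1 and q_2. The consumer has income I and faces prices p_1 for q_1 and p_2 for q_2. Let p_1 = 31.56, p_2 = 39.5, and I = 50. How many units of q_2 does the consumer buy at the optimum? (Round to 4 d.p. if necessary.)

Tangency: MRS = 5·q_2/q_1 = p_1/p_2.
So 5·p_2·q_2 = p_1·q_1; combined with the budget, a share 5/6 of income goes to q_1.
Demand: q_1*(p_1,p_2,I) = 5/6·I/p_1 and q_2* = 1/6·I/p_2.
At p_1=31.56, p_2=39.5, I=50: q_2* = 1/6·50/39.5 = 0.211.

q_2* = 0.211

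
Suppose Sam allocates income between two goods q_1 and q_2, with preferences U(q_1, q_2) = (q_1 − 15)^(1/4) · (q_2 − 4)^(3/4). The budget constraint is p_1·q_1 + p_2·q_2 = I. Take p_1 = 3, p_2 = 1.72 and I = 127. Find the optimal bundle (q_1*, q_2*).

After buying the subsistence bundle (15, 4), a share 0.25 of the remaining income goes to q_1: q_1* = 15 + 0.25·(I − 15p_1 − 4p_2)/p_1.
Discretionary income = 127 − 15·3 − 4·1.72 = 75.12; q_1* = 15 + 0.25·75.12/3 = 21.26; q_2* = 4 + 0.75·75.12/1.72 = 36.7558.

q_1* = 21.26, q_2* = 36.7558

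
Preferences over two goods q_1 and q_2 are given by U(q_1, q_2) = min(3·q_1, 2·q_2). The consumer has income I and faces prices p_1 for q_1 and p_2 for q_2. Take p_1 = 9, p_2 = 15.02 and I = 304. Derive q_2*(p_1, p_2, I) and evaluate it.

q_2* = 14.4624

Leontief preferences: the optimum is at the kink where q_1/2 = q_2/3, i.e. q_2 = (3/2)·q_1.
Budget: p_1·q_1 + p_2·(3/2)·q_1 = I, so (2·p_1 + 3·p_2)·q_1 = 2·I.
Demand: q_1*(p_1,p_2,I) = 2·I/(2·p_1 + 3·p_2), q_2* = 3·I/(2·p_1 + 3·p_2).
Here 2·9 + 3·15.02 = 63.06, giving q_2* = 14.4624.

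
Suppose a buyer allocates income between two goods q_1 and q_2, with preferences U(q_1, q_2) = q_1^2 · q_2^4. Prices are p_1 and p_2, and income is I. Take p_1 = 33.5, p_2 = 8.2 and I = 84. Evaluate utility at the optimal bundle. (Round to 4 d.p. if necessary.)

The MRS is (1/2)·q_2/q_1. Set MRS = p_1/p_2.
So 2·p_2·q_2 = 4·p_1·q_1; combined with the budget, a share 1/3 of income goes to q_1.
Demand: q_1*(p_1,p_2,I) = 1/3·I/p_1 and q_2* = 2/3·I/p_2.
At p_1=33.5, p_2=8.2, I=84: q_1* = 1/3·84/33.5 = 0.8358, q_2* = 6.8293.
Utility at the optimum: U(0.8358, 6.8293) = 1519.5785.

V = 1519.5785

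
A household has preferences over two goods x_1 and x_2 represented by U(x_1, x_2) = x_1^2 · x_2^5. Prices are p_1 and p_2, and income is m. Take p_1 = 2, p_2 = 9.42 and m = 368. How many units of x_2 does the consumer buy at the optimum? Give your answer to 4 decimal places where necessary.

Tangency: MRS = (2/5)·x_2/x_1 = p_1/p_2.
So 2·p_2·x_2 = 5·p_1·x_1; combined with the budget, a share 2/7 of income goes to x_1.
Demand: x_1*(p_1,p_2,m) = 2/7·m/p_1 and x_2* = 5/7·m/p_2.
At p_1=2, p_2=9.42, m=368: x_2* = 5/7·368/9.42 = 27.9042.

x_2* = 27.9042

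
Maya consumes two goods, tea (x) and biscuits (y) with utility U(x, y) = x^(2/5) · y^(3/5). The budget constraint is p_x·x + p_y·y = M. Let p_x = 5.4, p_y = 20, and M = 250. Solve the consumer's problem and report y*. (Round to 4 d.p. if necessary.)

Tangency: MRS = (2/3)·y/x = p_x/p_y.
So 0.4·p_y·y = 0.6·p_x·x; combined with the budget, a share 0.4 of income goes to x.
Demand: x*(p_x,p_y,M) = 0.4·M/p_x and y* = 0.6·M/p_y.
At p_x=5.4, p_y=20, M=250: y* = 0.6·250/20 = 7.5.

y* = 7.5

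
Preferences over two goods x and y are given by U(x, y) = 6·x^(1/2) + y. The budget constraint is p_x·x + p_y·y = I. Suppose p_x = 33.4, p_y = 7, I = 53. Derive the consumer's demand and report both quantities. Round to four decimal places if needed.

x* = 0.3953, y* = 5.6852

Plugging in: x* = (3·7/33.4)² = 0.3953, y* = 5.6852.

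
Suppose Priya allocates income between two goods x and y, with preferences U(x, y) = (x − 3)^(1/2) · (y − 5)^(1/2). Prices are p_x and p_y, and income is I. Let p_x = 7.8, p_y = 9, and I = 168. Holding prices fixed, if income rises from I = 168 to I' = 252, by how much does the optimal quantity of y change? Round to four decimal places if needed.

MRS = (y−5)/(x−3). Tangency with p_x/p_y gives y−5 = (p_x/p_y)·(x−3).
After buying the subsistence bundle (3, 5), a share 0.5 of the remaining income goes to x: x* = 3 + 0.5·(I − 3p_x − 5p_y)/p_x.
Discretionary income = 168 − 3·7.8 − 5·9 = 99.6; y* = 5 + 0.5·99.6/9 = 10.5333.
At I' = 252: y* = 15.2. Change: 15.2 − 10.5333 = 4.6667.

Δy* = 4.6667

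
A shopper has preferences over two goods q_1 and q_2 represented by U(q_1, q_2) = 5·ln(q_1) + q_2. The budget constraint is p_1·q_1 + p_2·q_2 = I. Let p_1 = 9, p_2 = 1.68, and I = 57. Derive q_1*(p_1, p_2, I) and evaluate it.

Set MRS = p_1/p_2: (5/q_1)/1 = p_1/p_2.
So q_1*(p_1,p_2) = 5·p_2/p_1, independent of income; and q_2* = (I − 5·p_2)/p_2.
At the given prices: q_1* = 5·1.68/9 = 0.9333.

q_1* = 0.9333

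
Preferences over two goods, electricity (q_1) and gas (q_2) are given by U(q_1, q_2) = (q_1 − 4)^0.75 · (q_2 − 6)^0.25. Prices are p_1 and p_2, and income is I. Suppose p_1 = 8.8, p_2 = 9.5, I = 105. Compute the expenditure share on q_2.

share on q_2 = 0.5733

This is Cobb-Douglas in (q_1−4, q_2−6): tangency gives 0.75·p_2·(q_2−6) = 0.25·p_1·(q_1−4).
After buying the subsistence bundle (4, 6), a share 0.75 of the remaining income goes to q_1: q_1* = 4 + 0.75·(I − 4p_1 − 6p_2)/p_1.
Discretionary income = 105 − 4·8.8 − 6·9.5 = 12.8; q_1* = 4 + 0.75·12.8/8.8 = 5.0909; q_2* = 6 + 0.25·12.8/9.5 = 6.3368.
Expenditure on q_2: 9.5·6.3368 = 60.2; share = 0.5733.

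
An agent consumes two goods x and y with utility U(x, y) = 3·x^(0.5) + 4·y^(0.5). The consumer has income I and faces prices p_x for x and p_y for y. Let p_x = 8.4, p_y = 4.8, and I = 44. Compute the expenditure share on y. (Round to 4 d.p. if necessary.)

With the ratio pinned down, the budget gives x* = I/(p_x + p_y·(y/x)) and y* = (y/x)·x*.
Numerically y/x = 5.444444, so x* = 44/(8.4 + 4.8·5.444444) = 1.2741 and y* = 5.444444·1.2741 = 6.9369.
Expenditure on y: 4.8·6.9369 = 33.2973; share = 0.7568.

share on y = 0.7568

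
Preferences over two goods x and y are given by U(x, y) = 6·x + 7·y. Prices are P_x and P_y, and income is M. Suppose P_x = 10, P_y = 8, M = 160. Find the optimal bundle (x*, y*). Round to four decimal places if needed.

Linear utility — the consumer picks whichever good has higher MU/price: 6/10 = 0.6 vs 7/8 = 0.875.
y gives more utility per dollar, so spend all income on y: y* = M/P_y, x* = 0.
Numerically: x* = 0, y* = 20.

x* = 0, y* = 20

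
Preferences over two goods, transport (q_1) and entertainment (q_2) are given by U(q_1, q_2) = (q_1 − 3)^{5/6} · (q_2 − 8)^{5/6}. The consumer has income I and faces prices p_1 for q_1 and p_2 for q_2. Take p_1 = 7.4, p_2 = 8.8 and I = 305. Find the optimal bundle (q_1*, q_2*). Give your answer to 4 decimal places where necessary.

This is Cobb-Douglas in (q_1−3, q_2−8): tangency gives 5/6·p_2·(q_2−8) = 5/6·p_1·(q_1−3).
Substituting into the budget: q_1* = 3 + 0.5·(I − 3·p_1 − 8·p_2)/p_1, and q_2* = 8 + 0.5·(…)/p_2.
Discretionary income = 305 − 3·7.4 − 8·8.8 = 212.4; q_1* = 3 + 0.5·212.4/7.4 = 17.3514; q_2* = 8 + 0.5·212.4/8.8 = 20.0682.

q_1* = 17.3514, q_2* = 20.0682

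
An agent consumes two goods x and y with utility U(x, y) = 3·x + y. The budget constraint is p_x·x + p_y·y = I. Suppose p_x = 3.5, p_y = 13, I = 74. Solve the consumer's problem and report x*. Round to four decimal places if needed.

x* = 21.1429

Perfect substitutes: compare marginal utility per dollar. 3/p_x vs 1/p_y → 0.8571 vs 0.0769.
x gives more utility per dollar, so spend all income on x: x* = I/p_x, y* = 0.
Numerically: x* = 21.1429, y* = 0.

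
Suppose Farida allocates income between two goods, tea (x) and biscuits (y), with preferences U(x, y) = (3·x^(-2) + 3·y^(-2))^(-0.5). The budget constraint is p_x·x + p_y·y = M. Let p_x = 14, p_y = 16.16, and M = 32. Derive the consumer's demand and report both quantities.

x* = 1.0882, y* = 1.0374

MRS = MU_x/MU_y = (y/x)^(3). Set equal to p_x/p_y.
Solve for the ratio: y/x = [p_x/p_y]^(1/3).
Substitute y = (y/x)·x into the budget: x* = M/(p_x + p_y·(y/x)).
Numerically y/x = 0.953298, so x* = 32/(14 + 16.16·0.953298) = 1.0882 and y* = 0.953298·1.0882 = 1.0374.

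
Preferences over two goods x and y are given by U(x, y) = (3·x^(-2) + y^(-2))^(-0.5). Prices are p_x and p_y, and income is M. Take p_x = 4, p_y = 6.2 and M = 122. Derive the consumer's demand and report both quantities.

x* = 15.8143, y* = 9.4747

MRS = MU_x/MU_y = 3·(y/x)^(3). Set equal to p_x/p_y.
Solve for the ratio: y/x = [(1/3)·p_x/p_y]^(1/3).
Substitute y = (y/x)·x into the budget: x* = M/(p_x + p_y·(y/x)).
Numerically y/x = 0.599123, so x* = 122/(4 + 6.2·0.599123) = 15.8143 and y* = 0.599123·15.8143 = 9.4747.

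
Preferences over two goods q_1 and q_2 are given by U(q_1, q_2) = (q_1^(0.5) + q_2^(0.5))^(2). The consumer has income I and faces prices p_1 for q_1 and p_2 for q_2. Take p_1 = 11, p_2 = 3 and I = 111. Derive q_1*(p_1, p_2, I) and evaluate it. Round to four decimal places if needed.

q_1* = 2.1623

MRS = MU_q_1/MU_q_2 = (q_2/q_1)^(0.5). Set equal to p_1/p_2.
Hence q_2/q_1 = (p_1/p_2)^(1/(0.5)), i.e. raised to the 2 power.
Substitute q_2 = (q_2/q_1)·q_1 into the budget: q_1* = I/(p_1 + p_2·(q_2/q_1)).
Numerically q_2/q_1 = 13.444444, so q_1* = 111/(11 + 3·13.444444) = 2.1623.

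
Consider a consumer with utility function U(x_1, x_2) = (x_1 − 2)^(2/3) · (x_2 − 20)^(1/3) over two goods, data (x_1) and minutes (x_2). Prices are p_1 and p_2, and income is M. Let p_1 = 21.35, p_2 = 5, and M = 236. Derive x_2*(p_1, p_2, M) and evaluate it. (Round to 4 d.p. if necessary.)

x_2* = 26.22

Let x_1' = x_1−2, x_2' = x_2−20. MRS = 2·x_2'/x_1' = p_1/p_2.
After buying the subsistence bundle (2, 20), a share 2/3 of the remaining income goes to x_1: x_1* = 2 + 2/3·(M − 2p_1 − 20p_2)/p_1.
Discretionary income = 236 − 2·21.35 − 20·5 = 93.3; x_2* = 20 + 1/3·93.3/5 = 26.22.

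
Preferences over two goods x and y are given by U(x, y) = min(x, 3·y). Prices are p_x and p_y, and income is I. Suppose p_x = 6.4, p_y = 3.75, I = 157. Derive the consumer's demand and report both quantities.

x* = 20.5229, y* = 6.841

With perfect complements, no substitution: consume in ratio x:y = 3:1.
Budget: p_x·x + p_y·(1/3)·x = I, so (3·p_x + p_y)·x = 3·I.
Demand: x*(p_x,p_y,I) = 3·I/(3·p_x + p_y), y* = I/(3·p_x + p_y).
Here 3·6.4 + 3.75 = 22.95, giving x* = 20.5229 and y* = 6.841.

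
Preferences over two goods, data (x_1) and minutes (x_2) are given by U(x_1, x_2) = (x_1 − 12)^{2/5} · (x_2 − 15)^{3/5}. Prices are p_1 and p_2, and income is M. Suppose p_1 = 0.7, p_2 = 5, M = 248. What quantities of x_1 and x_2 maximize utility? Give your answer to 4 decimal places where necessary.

This is Cobb-Douglas in (x_1−12, x_2−15): tangency gives 0.4·p_2·(x_2−15) = 0.6·p_1·(x_1−12).
Substituting into the budget: x_1* = 12 + 0.4·(M − 12·p_1 − 15·p_2)/p_1, and x_2* = 15 + 0.6·(…)/p_2.
Discretionary income = 248 − 12·0.7 − 15·5 = 164.6; x_1* = 12 + 0.4·164.6/0.7 = 106.0571; x_2* = 15 + 0.6·164.6/5 = 34.752.

x_1* = 106.0571, x_2* = 34.752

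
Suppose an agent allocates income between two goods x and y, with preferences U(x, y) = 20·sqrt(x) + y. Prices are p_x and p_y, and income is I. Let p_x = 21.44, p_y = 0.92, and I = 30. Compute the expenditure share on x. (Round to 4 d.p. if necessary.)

Utility is quasi-linear in y; the FOC for x is 10/√x = p_x/p_y.
Thus x* = (10·p_y/p_x)² — independent of I — with the rest of income spent on y.
Plugging in: x* = (10·0.92/21.44)² = 0.1841, y* = 28.3177.
Expenditure on x: 21.44·0.1841 = 3.9478; share = 0.1316.

share on x = 0.1316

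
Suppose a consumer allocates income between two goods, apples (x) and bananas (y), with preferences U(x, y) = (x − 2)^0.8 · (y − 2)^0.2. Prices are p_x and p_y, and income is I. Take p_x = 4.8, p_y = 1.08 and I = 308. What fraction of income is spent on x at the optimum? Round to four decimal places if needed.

share on x = 0.8006

Substituting into the budget: x* = 2 + 0.8·(I − 2·p_x − 2·p_y)/p_x, and y* = 2 + 0.2·(…)/p_y.
Discretionary income = 308 − 2·4.8 − 2·1.08 = 296.24; x* = 2 + 0.8·296.24/4.8 = 51.3733; y* = 2 + 0.2·296.24/1.08 = 56.8593.
Expenditure on x: 4.8·51.3733 = 246.592; share = 0.8006.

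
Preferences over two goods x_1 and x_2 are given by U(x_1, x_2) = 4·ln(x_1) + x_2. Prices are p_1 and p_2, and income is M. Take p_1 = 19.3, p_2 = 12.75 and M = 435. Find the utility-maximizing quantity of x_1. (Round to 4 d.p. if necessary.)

So x_1*(p_1,p_2) = 4·p_2/p_1, independent of income; and x_2* = (M − 4·p_2)/p_2.
At the given prices: x_1* = 4·12.75/19.3 = 2.6425.

x_1* = 2.6425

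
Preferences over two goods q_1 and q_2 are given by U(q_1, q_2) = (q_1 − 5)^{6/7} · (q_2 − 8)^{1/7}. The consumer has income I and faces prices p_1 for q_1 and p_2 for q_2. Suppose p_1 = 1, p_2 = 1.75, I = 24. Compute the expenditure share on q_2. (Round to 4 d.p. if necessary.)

share on q_2 = 0.6131

Let q_1' = q_1−5, q_2' = q_2−8. MRS = 6·q_2'/q_1' = p_1/p_2.
Substituting into the budget: q_1* = 5 + 6/7·(I − 5·p_1 − 8·p_2)/p_1, and q_2* = 8 + 1/7·(…)/p_2.
Discretionary income = 24 − 5·1 − 8·1.75 = 5; q_1* = 5 + 6/7·5/1 = 9.2857; q_2* = 8 + 1/7·5/1.75 = 8.4082.
Expenditure on q_2: 1.75·8.4082 = 14.7143; share = 0.6131.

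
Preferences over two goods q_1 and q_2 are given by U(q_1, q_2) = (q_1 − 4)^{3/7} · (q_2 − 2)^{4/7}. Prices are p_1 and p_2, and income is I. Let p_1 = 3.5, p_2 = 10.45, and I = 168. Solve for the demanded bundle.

This is Cobb-Douglas in (q_1−4, q_2−2): tangency gives 3/7·p_2·(q_2−2) = 4/7·p_1·(q_1−4).
After buying the subsistence bundle (4, 2), a share 3/7 of the remaining income goes to q_1: q_1* = 4 + 3/7·(I − 4p_1 − 2p_2)/p_1.
Discretionary income = 168 − 4·3.5 − 2·10.45 = 133.1; q_1* = 4 + 3/7·133.1/3.5 = 20.298; q_2* = 2 + 4/7·133.1/10.45 = 9.2782.

q_1* = 20.298, q_2* = 9.2782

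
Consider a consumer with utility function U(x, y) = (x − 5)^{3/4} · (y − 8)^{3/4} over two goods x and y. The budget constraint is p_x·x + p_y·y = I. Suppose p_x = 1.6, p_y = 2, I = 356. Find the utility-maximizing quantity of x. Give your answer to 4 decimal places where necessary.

After buying the subsistence bundle (5, 8), a share 0.5 of the remaining income goes to x: x* = 5 + 0.5·(I − 5p_x − 8p_y)/p_x.
Discretionary income = 356 − 5·1.6 − 8·2 = 332; x* = 5 + 0.5·332/1.6 = 108.75.

x* = 108.75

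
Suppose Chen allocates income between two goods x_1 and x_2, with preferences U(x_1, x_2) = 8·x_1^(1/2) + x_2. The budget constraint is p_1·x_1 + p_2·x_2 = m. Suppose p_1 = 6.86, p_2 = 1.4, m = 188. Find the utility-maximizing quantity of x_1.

Utility is quasi-linear in x_2; the FOC for x_1 is 4/√x_1 = p_1/p_2.
Solve: √x_1 = 4·p_2/p_1, so x_1*(p_1,p_2) = (4·p_2/p_1)², and x_2* = (m − p_1·x_1*)/p_2.
Plugging in: x_1* = (4·1.4/6.86)² = 0.6664.

x_1* = 0.6664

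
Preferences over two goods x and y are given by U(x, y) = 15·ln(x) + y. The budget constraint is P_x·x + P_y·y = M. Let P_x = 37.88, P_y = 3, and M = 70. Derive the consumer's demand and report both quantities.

MU_x = 15/x, MU_y = 1. Tangency: 15/x = P_x/P_y.
So x*(P_x,P_y) = 15·P_y/P_x, independent of income; and y* = (M − 15·P_y)/P_y.
At the given prices: x* = 15·3/37.88 = 1.188, and y* = 8.3333.

x* = 1.188, y* = 8.3333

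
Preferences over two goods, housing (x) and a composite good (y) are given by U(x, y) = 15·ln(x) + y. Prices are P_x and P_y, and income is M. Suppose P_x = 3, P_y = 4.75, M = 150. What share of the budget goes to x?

share on x = 0.475

MU_x = 15/x, MU_y = 1. Tangency: 15/x = P_x/P_y.
So x*(P_x,P_y) = 15·P_y/P_x, independent of income; and y* = (M − 15·P_y)/P_y.
At the given prices: x* = 15·4.75/3 = 23.75, and y* = 16.5789.
Expenditure on x: 3·23.75 = 71.25; share = 0.475.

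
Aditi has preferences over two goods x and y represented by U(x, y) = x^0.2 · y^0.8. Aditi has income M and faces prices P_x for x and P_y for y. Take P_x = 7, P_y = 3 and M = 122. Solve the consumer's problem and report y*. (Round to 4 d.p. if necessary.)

y* = 32.5333

The MRS is (1/4)·y/x. Set MRS = P_x/P_y.
So 0.2·P_y·y = 0.8·P_x·x; combined with the budget, a share 0.2 of income goes to x.
Demand: x*(P_x,P_y,M) = 0.2·M/P_x and y* = 0.8·M/P_y.
At P_x=7, P_y=3, M=122: y* = 0.8·122/3 = 32.5333.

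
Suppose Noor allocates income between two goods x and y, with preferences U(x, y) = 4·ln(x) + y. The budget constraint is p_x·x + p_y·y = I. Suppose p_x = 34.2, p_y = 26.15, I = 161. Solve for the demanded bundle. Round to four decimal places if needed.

x* = 3.0585, y* = 2.1568

So x*(p_x,p_y) = 4·p_y/p_x, independent of income; and y* = (I − 4·p_y)/p_y.
At the given prices: x* = 4·26.15/34.2 = 3.0585, and y* = 2.1568.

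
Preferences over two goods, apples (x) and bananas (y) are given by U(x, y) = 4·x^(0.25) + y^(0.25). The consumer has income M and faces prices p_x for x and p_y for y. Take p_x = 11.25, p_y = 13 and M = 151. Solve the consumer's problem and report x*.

MRS = MU_x/MU_y = 4·(y/x)^(0.75). Set equal to p_x/p_y.
Hence y/x = ((1/4)·p_x/p_y)^(1/(0.75)), i.e. raised to the 4/3 power.
Substitute y = (y/x)·x into the budget: x* = M/(p_x + p_y·(y/x)).
Numerically y/x = 0.129877, so x* = 151/(11.25 + 13·0.129877) = 11.6707.

x* = 11.6707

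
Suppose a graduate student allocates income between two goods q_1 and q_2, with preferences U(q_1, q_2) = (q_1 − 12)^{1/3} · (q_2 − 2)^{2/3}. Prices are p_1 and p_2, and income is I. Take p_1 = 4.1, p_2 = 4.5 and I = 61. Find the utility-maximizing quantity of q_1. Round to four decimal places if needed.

q_1* = 12.2276

Discretionary income = 61 − 12·4.1 − 2·4.5 = 2.8; q_1* = 12 + 1/3·2.8/4.1 = 12.2276.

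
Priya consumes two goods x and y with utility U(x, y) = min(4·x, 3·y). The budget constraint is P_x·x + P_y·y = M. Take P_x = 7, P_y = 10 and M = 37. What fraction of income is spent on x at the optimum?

share on x = 0.3443

Leontief preferences: the optimum is at the kink where x/3 = y/4, i.e. y = (4/3)·x.
Budget: P_x·x + P_y·(4/3)·x = M, so (3·P_x + 4·P_y)·x = 3·M.
Demand: x*(P_x,P_y,M) = 3·M/(3·P_x + 4·P_y), y* = 4·M/(3·P_x + 4·P_y).
Here 3·7 + 4·10 = 61, giving x* = 1.8197 and y* = 2.4262.
Expenditure on x: 7·1.8197 = 12.7377; share = 0.3443.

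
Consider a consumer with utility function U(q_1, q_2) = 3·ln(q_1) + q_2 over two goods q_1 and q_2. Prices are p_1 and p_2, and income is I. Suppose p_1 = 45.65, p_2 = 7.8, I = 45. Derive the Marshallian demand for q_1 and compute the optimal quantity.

Set MRS = p_1/p_2: (3/q_1)/1 = p_1/p_2.
So q_1*(p_1,p_2) = 3·p_2/p_1, independent of income; and q_2* = (I − 3·p_2)/p_2.
At the given prices: q_1* = 3·7.8/45.65 = 0.5126.

q_1* = 0.5126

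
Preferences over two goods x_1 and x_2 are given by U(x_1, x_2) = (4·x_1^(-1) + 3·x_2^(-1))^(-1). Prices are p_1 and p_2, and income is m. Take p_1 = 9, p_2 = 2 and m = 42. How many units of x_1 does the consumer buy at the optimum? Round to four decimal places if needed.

x_1* = 3.3138

MU_x_1 ∝ 4·x_1^(-2), MU_x_2 ∝ 3·x_2^(-2), so MRS = (4/3)·(x_2/x_1)^(2) = p_1/p_2.
Solve for the ratio: x_2/x_1 = [(3/4)·p_1/p_2]^(0.5).
With the ratio pinned down, the budget gives x_1* = m/(p_1 + p_2·(x_2/x_1)) and x_2* = (x_2/x_1)·x_1*.
Numerically x_2/x_1 = 1.837117, so x_1* = 42/(9 + 2·1.837117) = 3.3138.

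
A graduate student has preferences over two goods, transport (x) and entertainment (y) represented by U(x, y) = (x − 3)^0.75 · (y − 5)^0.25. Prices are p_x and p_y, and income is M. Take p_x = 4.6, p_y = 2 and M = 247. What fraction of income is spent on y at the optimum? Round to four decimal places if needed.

share on y = 0.2664

Substituting into the budget: x* = 3 + 0.75·(M − 3·p_x − 5·p_y)/p_x, and y* = 5 + 0.25·(…)/p_y.
Discretionary income = 247 − 3·4.6 − 5·2 = 223.2; x* = 3 + 0.75·223.2/4.6 = 39.3913; y* = 5 + 0.25·223.2/2 = 32.9.
Expenditure on y: 2·32.9 = 65.8; share = 0.2664.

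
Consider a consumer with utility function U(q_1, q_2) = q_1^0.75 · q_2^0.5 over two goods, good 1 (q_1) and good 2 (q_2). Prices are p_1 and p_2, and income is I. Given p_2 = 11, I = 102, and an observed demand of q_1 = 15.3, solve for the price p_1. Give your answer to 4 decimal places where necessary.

Tangency: MRS = (3/2)·q_2/q_1 = p_1/p_2.
So 0.75·p_2·q_2 = 0.5·p_1·q_1; combined with the budget, a share 0.6 of income goes to q_1.
Demand: q_1*(p_1,p_2,I) = 0.6·I/p_1 and q_2* = 0.4·I/p_2.
Set q_1* = 15.3 in the demand function and solve for p_1: p_1 = 4.

p_1 = 4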